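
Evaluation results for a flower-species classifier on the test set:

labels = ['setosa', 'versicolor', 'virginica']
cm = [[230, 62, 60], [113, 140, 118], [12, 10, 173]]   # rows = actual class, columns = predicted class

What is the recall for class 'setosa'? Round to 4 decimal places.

0.6534

One-vs-rest for 'setosa': TP = diagonal; FP = other classes predicted 'setosa'; FN = 'setosa' predicted as other.
recall = TP/(TP+FN).
setosa: TP=230, FN=62+60=122 → 230/352 = 0.65341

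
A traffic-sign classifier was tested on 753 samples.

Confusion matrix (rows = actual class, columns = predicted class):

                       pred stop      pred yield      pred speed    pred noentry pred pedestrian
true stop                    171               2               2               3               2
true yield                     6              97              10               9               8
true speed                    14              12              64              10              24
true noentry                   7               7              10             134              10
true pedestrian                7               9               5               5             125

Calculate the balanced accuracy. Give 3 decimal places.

Balanced accuracy = mean of per-class recall.
  stop: recall = 171/180 = 0.9500
  yield: recall = 97/130 = 0.7462
  speed: recall = 64/124 = 0.5161
  noentry: recall = 134/168 = 0.7976
  pedestrian: recall = 125/151 = 0.8278
Mean = (0.9500 + 0.7462 + 0.5161 + 0.7976 + 0.8278) / 5 = 0.768

0.768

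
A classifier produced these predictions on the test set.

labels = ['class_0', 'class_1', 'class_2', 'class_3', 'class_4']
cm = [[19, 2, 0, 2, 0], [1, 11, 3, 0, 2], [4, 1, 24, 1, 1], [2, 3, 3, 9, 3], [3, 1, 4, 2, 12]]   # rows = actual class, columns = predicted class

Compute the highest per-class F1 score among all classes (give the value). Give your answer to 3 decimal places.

0.738

Per-class F1 score (2·TP/(2·TP+FP+FN)):
  class_0: TP=19, FP=1+4+2+3=10, FN=2+0+2+0=4 → 38/52 = 0.7308
  class_1: TP=11, FP=2+1+3+1=7, FN=1+3+0+2=6 → 22/35 = 0.6286
  class_2: TP=24, FP=0+3+3+4=10, FN=4+1+1+1=7 → 48/65 = 0.7385
  class_3: TP=9, FP=2+0+1+2=5, FN=2+3+3+3=11 → 18/34 = 0.5294
  class_4: TP=12, FP=0+2+1+3=6, FN=3+1+4+2=10 → 24/40 = 0.6000
Highest is class 'class_2' with F1 score = 0.738.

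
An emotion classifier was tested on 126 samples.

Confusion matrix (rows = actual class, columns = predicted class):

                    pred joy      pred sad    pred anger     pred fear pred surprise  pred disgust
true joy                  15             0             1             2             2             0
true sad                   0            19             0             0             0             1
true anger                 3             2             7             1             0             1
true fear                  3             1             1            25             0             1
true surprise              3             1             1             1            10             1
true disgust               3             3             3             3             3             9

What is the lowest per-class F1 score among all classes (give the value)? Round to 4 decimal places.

0.4865

Per-class F1 score (2·TP/(2·TP+FP+FN)):
  joy: TP=15, FP=0+3+3+3+3=12, FN=0+1+2+2+0=5 → 30/47 = 0.63830
  sad: TP=19, FP=0+2+1+1+3=7, FN=0+0+0+0+1=1 → 38/46 = 0.82609
  anger: TP=7, FP=1+0+1+1+3=6, FN=3+2+1+0+1=7 → 14/27 = 0.51852
  fear: TP=25, FP=2+0+1+1+3=7, FN=3+1+1+0+1=6 → 50/63 = 0.79365
  surprise: TP=10, FP=2+0+0+0+3=5, FN=3+1+1+1+1=7 → 20/32 = 0.62500
  disgust: TP=9, FP=0+1+1+1+1=4, FN=3+3+3+3+3=15 → 18/37 = 0.48649
Lowest is class 'disgust' with F1 score = 0.4865.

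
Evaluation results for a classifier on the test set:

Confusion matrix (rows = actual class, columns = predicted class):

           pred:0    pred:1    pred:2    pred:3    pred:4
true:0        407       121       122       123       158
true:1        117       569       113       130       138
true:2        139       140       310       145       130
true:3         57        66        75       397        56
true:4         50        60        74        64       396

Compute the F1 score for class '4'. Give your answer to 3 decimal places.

One-vs-rest for '4': TP = diagonal; FP = other classes predicted '4'; FN = '4' predicted as other.
F1 score = 2·TP/(2·TP+FP+FN).
4: TP=396, FP=158+138+130+56=482, FN=50+60+74+64=248 → 792/1522 = 0.5204

0.520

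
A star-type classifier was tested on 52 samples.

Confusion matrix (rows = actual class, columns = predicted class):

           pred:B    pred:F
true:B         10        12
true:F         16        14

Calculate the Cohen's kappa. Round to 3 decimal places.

-0.077

Observed agreement pₒ = trace/N = 24/52 = 0.4615
Expected agreement pₑ = Σ (rowᵢ·colᵢ)/N² = (22·26 + 30·26)/52² = 0.5000
κ = (pₒ − pₑ)/(1 − pₑ) = (0.4615 − 0.5000)/(1 − 0.5000) = -0.077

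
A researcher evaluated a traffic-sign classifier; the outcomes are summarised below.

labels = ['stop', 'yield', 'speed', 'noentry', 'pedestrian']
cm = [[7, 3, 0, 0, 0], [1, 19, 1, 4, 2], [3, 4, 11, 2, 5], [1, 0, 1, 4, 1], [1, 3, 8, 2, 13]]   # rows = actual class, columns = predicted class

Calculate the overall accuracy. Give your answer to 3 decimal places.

0.563

Accuracy = trace / total = (7+19+11+4+13=54) / 96 = 54/96 = 0.563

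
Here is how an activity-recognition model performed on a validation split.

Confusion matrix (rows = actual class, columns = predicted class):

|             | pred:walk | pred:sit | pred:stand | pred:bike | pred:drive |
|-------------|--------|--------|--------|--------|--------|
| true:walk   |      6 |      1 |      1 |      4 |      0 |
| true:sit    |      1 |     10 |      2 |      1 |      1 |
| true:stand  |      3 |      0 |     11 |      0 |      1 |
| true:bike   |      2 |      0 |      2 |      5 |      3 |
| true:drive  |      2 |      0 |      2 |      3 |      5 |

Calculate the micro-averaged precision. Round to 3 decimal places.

Micro-averaging pools counts across classes: ΣTP=37, ΣFP=29, ΣFN=29.
Micro-precision = TP/(TP+FP) on pooled counts = 0.561 (equals overall accuracy in single-label multiclass).

0.561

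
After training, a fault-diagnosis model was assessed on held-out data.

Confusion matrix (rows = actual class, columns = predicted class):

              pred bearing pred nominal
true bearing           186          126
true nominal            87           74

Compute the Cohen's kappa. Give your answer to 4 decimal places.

0.0527

Observed agreement pₒ = trace/N = 260/473 = 0.54968
Expected agreement pₑ = Σ (rowᵢ·colᵢ)/N² = (312·273 + 161·200)/473² = 0.52463
κ = (pₒ − pₑ)/(1 − pₑ) = (0.54968 − 0.52463)/(1 − 0.52463) = 0.0527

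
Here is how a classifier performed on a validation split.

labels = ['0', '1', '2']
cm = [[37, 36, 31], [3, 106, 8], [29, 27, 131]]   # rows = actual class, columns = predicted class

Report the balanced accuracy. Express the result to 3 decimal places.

Balanced accuracy = mean of per-class recall.
  0: recall = 37/104 = 0.3558
  1: recall = 106/117 = 0.9060
  2: recall = 131/187 = 0.7005
Mean = (0.3558 + 0.9060 + 0.7005) / 3 = 0.654

0.654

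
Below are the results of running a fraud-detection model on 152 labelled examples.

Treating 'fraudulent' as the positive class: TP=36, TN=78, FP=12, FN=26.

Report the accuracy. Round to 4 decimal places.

0.7500

Accuracy = (TP+TN)/N = (36+78)/152 = 0.7500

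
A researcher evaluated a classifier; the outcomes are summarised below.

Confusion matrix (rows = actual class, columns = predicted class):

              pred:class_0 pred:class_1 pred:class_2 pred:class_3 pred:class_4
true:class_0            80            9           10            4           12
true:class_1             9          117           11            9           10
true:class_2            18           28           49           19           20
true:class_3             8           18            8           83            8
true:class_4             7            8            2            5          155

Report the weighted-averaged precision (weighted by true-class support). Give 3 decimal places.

0.678

Per-class precision (TP/(TP+FP)):
  class_0: TP=80, FP=9+18+8+7=42 → 80/122 = 0.6557
  class_1: TP=117, FP=9+28+18+8=63 → 117/180 = 0.6500
  class_2: TP=49, FP=10+11+8+2=31 → 49/80 = 0.6125
  class_3: TP=83, FP=4+9+19+5=37 → 83/120 = 0.6917
  class_4: TP=155, FP=12+10+20+8=50 → 155/205 = 0.7561
Weighted-precision = Σ (supportᵢ/N)·precisionᵢ with N=707: (115/707)·0.6557 + (156/707)·0.6500 + (134/707)·0.6125 + (125/707)·0.6917 + (177/707)·0.7561 = 0.678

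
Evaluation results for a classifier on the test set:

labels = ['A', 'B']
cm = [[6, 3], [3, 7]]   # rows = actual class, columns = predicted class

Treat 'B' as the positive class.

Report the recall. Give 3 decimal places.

0.700

Recall = TP/(TP+FN) = 7/(7+3) = 7/10 = 0.700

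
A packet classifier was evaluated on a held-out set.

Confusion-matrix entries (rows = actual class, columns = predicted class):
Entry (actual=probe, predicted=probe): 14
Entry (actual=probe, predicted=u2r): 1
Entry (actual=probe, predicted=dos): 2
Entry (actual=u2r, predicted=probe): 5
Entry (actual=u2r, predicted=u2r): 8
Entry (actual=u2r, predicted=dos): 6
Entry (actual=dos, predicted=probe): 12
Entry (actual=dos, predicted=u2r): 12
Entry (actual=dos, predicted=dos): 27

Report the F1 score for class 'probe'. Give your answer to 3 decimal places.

0.583

Treat 'probe' as positive and all other classes as negative.
F1 score = 2·TP/(2·TP+FP+FN).
probe: TP=14, FP=5+12=17, FN=1+2=3 → 28/48 = 0.5833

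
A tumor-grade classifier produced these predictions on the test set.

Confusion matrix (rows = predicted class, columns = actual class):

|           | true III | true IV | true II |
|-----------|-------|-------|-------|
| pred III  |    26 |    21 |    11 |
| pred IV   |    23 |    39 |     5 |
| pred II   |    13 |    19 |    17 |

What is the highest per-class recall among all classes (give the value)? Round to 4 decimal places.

0.5152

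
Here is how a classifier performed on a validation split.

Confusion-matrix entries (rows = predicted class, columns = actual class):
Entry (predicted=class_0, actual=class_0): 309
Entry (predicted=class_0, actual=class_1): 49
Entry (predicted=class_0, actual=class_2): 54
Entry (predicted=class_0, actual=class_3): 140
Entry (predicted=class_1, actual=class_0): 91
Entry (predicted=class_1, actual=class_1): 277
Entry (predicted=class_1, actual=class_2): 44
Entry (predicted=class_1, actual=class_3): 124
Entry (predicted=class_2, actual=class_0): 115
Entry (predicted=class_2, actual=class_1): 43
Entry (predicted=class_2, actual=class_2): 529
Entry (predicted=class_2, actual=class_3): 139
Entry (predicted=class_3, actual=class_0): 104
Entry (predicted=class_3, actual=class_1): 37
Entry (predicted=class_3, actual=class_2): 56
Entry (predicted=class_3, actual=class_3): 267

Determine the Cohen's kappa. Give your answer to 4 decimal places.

Observed agreement pₒ = trace/N = 1382/2378 = 0.58116
Expected agreement pₑ = Σ (rowᵢ·colᵢ)/N² = (619·552 + 406·536 + 683·826 + 670·464)/2378² = 0.25365
κ = (pₒ − pₑ)/(1 − pₑ) = (0.58116 − 0.25365)/(1 − 0.25365) = 0.4388

0.4388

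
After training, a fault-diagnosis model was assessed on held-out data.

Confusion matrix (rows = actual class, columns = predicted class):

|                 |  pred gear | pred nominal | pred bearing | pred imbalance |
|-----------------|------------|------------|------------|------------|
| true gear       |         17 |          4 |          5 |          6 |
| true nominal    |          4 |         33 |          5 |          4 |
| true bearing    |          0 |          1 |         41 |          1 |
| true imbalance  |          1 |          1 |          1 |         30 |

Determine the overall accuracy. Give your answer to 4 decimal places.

0.7857

Accuracy = trace / total = (17+33+41+30=121) / 154 = 121/154 = 0.7857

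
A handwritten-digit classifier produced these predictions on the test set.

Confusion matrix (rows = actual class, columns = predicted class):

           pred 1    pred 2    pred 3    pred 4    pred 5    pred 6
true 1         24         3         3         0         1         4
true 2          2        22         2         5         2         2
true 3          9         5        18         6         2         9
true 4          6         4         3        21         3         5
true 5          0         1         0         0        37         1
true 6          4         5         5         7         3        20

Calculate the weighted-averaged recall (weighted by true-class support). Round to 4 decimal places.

Per-class recall (TP/(TP+FN)):
  1: TP=24, FN=3+3+0+1+4=11 → 24/35 = 0.68571
  2: TP=22, FN=2+2+5+2+2=13 → 22/35 = 0.62857
  3: TP=18, FN=9+5+6+2+9=31 → 18/49 = 0.36735
  4: TP=21, FN=6+4+3+3+5=21 → 21/42 = 0.50000
  5: TP=37, FN=0+1+0+0+1=2 → 37/39 = 0.94872
  6: TP=20, FN=4+5+5+7+3=24 → 20/44 = 0.45455
Weighted-recall = Σ (supportᵢ/N)·recallᵢ with N=244: (35/244)·0.68571 + (35/244)·0.62857 + (49/244)·0.36735 + (42/244)·0.50000 + (39/244)·0.94872 + (44/244)·0.45455 = 0.5820

0.5820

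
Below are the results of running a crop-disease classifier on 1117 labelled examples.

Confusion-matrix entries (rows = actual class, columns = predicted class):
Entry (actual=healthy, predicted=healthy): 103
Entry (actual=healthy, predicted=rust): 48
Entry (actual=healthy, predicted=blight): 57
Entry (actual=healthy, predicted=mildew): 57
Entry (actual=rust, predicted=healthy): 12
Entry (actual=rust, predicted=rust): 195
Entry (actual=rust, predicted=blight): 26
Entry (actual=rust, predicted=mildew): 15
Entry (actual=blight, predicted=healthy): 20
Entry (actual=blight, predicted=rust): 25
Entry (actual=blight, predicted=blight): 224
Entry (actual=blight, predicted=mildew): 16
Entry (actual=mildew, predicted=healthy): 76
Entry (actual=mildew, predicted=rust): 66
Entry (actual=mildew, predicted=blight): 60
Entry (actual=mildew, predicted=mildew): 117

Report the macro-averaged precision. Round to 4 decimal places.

Per-class precision (TP/(TP+FP)):
  healthy: TP=103, FP=12+20+76=108 → 103/211 = 0.48815
  rust: TP=195, FP=48+25+66=139 → 195/334 = 0.58383
  blight: TP=224, FP=57+26+60=143 → 224/367 = 0.61035
  mildew: TP=117, FP=57+15+16=88 → 117/205 = 0.57073
Macro-precision = mean = (0.48815 + 0.58383 + 0.61035 + 0.57073) / 4 = 0.5633

0.5633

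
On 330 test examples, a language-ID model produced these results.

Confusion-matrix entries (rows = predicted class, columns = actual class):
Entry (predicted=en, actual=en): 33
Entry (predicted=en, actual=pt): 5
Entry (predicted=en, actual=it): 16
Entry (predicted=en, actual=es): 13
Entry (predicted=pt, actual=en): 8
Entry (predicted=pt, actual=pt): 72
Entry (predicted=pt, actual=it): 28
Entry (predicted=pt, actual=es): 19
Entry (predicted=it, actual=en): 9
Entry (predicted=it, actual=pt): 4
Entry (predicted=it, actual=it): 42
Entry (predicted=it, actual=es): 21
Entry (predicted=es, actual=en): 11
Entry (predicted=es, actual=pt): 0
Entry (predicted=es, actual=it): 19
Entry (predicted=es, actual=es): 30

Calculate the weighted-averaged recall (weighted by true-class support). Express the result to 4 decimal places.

0.5364

Per-class recall (TP/(TP+FN)):
  en: TP=33, FN=8+9+11=28 → 33/61 = 0.54098
  pt: TP=72, FN=5+4+0=9 → 72/81 = 0.88889
  it: TP=42, FN=16+28+19=63 → 42/105 = 0.40000
  es: TP=30, FN=13+19+21=53 → 30/83 = 0.36145
Weighted-recall = Σ (supportᵢ/N)·recallᵢ with N=330: (61/330)·0.54098 + (81/330)·0.88889 + (105/330)·0.40000 + (83/330)·0.36145 = 0.5364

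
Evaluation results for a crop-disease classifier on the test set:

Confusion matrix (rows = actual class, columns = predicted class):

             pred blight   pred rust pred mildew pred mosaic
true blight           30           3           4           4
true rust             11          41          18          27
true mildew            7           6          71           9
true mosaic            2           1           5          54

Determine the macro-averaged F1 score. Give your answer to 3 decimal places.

Per-class F1 score (2·TP/(2·TP+FP+FN)):
  blight: TP=30, FP=11+7+2=20, FN=3+4+4=11 → 60/91 = 0.6593
  rust: TP=41, FP=3+6+1=10, FN=11+18+27=56 → 82/148 = 0.5541
  mildew: TP=71, FP=4+18+5=27, FN=7+6+9=22 → 142/191 = 0.7435
  mosaic: TP=54, FP=4+27+9=40, FN=2+1+5=8 → 108/156 = 0.6923
Macro-F1 score = mean = (0.6593 + 0.5541 + 0.7435 + 0.6923) / 4 = 0.662

0.662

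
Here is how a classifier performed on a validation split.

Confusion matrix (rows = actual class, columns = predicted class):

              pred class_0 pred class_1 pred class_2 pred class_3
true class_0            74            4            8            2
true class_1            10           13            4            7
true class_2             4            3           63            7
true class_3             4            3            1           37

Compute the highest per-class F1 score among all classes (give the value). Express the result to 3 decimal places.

0.824

Per-class F1 score (2·TP/(2·TP+FP+FN)):
  class_0: TP=74, FP=10+4+4=18, FN=4+8+2=14 → 148/180 = 0.8222
  class_1: TP=13, FP=4+3+3=10, FN=10+4+7=21 → 26/57 = 0.4561
  class_2: TP=63, FP=8+4+1=13, FN=4+3+7=14 → 126/153 = 0.8235
  class_3: TP=37, FP=2+7+7=16, FN=4+3+1=8 → 74/98 = 0.7551
Highest is class 'class_2' with F1 score = 0.824.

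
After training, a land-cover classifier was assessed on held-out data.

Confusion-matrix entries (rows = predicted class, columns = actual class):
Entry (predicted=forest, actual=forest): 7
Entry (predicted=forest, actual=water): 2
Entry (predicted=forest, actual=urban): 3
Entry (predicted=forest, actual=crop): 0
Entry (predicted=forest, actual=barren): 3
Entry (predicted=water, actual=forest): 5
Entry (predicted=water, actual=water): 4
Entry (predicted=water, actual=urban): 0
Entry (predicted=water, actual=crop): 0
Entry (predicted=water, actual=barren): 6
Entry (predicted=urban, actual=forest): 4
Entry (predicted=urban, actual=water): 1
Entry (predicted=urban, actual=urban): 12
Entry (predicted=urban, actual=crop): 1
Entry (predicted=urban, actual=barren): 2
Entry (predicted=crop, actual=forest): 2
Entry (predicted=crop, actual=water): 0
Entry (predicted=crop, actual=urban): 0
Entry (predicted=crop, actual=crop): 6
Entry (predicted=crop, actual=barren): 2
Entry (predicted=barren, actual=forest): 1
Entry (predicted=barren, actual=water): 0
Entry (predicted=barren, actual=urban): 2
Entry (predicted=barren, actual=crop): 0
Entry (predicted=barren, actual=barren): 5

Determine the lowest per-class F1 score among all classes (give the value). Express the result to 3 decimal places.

0.364

Per-class F1 score (2·TP/(2·TP+FP+FN)):
  forest: TP=7, FP=2+3+0+3=8, FN=5+4+2+1=12 → 14/34 = 0.4118
  water: TP=4, FP=5+0+0+6=11, FN=2+1+0+0=3 → 8/22 = 0.3636
  urban: TP=12, FP=4+1+1+2=8, FN=3+0+0+2=5 → 24/37 = 0.6486
  crop: TP=6, FP=2+0+0+2=4, FN=0+0+1+0=1 → 12/17 = 0.7059
  barren: TP=5, FP=1+0+2+0=3, FN=3+6+2+2=13 → 10/26 = 0.3846
Lowest is class 'water' with F1 score = 0.364.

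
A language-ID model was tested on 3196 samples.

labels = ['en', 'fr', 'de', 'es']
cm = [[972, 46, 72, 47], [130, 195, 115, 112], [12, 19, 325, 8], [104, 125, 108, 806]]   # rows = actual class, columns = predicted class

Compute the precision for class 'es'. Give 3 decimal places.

precision = TP/(TP+FP).
es: TP=806, FP=47+112+8=167 → 806/973 = 0.8284

0.828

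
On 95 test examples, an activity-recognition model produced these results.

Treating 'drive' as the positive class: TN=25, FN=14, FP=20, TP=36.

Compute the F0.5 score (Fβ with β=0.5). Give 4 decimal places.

Fβ = (1+β²)·TP / ((1+β²)·TP + β²·FN + FP), with β²=1/4
= 1.25·36 / (1.25·36 + 0.25·14 + 20) = 0.6569

0.6569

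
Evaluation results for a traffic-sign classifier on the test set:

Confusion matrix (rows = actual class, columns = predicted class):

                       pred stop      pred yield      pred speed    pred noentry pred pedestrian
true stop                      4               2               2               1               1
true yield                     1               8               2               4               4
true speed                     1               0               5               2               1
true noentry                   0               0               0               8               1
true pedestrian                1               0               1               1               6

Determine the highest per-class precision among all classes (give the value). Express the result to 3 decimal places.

Per-class precision (TP/(TP+FP)):
  stop: TP=4, FP=1+1+0+1=3 → 4/7 = 0.5714
  yield: TP=8, FP=2+0+0+0=2 → 8/10 = 0.8000
  speed: TP=5, FP=2+2+0+1=5 → 5/10 = 0.5000
  noentry: TP=8, FP=1+4+2+1=8 → 8/16 = 0.5000
  pedestrian: TP=6, FP=1+4+1+1=7 → 6/13 = 0.4615
Highest is class 'yield' with precision = 0.800.

0.800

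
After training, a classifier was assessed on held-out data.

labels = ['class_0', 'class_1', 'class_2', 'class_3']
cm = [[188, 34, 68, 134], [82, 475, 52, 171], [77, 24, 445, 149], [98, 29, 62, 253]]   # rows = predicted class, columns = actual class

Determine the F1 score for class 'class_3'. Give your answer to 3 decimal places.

0.440

Take TP from the diagonal, FP from the rest of the 'class_3' prediction marginal, FN from the rest of the 'class_3' actual marginal.
F1 score = 2·TP/(2·TP+FP+FN).
class_3: TP=253, FP=98+29+62=189, FN=134+171+149=454 → 506/1149 = 0.4404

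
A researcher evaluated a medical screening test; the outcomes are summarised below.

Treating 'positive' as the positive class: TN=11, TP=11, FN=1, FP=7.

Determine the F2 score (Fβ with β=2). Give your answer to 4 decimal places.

0.8333

Fβ = (1+β²)·TP / ((1+β²)·TP + β²·FN + FP), with β²=4
= 5·11 / (5·11 + 4·1 + 7) = 0.8333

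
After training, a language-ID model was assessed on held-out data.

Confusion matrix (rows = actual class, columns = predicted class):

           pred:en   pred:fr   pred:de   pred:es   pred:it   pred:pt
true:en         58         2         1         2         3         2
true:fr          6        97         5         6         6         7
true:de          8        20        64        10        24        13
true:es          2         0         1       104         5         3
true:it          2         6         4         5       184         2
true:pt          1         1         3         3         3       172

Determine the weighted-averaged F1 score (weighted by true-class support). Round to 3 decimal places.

Per-class F1 score (2·TP/(2·TP+FP+FN)):
  en: TP=58, FP=6+8+2+2+1=19, FN=2+1+2+3+2=10 → 116/145 = 0.8000
  fr: TP=97, FP=2+20+0+6+1=29, FN=6+5+6+6+7=30 → 194/253 = 0.7668
  de: TP=64, FP=1+5+1+4+3=14, FN=8+20+10+24+13=75 → 128/217 = 0.5899
  es: TP=104, FP=2+6+10+5+3=26, FN=2+0+1+5+3=11 → 208/245 = 0.8490
  it: TP=184, FP=3+6+24+5+3=41, FN=2+6+4+5+2=19 → 368/428 = 0.8598
  pt: TP=172, FP=2+7+13+3+2=27, FN=1+1+3+3+3=11 → 344/382 = 0.9005
Weighted-F1 score = Σ (supportᵢ/N)·F1 scoreᵢ with N=835: (68/835)·0.8000 + (127/835)·0.7668 + (139/835)·0.5899 + (115/835)·0.8490 + (203/835)·0.8598 + (183/835)·0.9005 = 0.803

0.803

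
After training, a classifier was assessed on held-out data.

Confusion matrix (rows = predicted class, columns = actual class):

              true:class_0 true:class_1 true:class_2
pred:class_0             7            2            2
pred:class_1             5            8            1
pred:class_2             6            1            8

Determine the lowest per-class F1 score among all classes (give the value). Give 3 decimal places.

0.483

Per-class F1 score (2·TP/(2·TP+FP+FN)):
  class_0: TP=7, FP=2+2=4, FN=5+6=11 → 14/29 = 0.4828
  class_1: TP=8, FP=5+1=6, FN=2+1=3 → 16/25 = 0.6400
  class_2: TP=8, FP=6+1=7, FN=2+1=3 → 16/26 = 0.6154
Lowest is class 'class_0' with F1 score = 0.483.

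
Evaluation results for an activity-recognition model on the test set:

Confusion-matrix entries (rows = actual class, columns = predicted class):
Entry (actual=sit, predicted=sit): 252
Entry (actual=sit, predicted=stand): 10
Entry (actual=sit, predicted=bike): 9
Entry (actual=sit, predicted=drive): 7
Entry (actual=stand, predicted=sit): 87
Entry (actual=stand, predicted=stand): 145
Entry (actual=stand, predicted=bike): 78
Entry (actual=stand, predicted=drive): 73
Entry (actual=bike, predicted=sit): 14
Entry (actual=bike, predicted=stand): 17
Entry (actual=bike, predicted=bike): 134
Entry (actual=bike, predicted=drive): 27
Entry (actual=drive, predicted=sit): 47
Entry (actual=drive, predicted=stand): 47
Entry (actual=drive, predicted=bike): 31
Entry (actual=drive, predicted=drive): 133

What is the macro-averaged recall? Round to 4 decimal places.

0.6246

Per-class recall (TP/(TP+FN)):
  sit: TP=252, FN=10+9+7=26 → 252/278 = 0.90647
  stand: TP=145, FN=87+78+73=238 → 145/383 = 0.37859
  bike: TP=134, FN=14+17+27=58 → 134/192 = 0.69792
  drive: TP=133, FN=47+47+31=125 → 133/258 = 0.51550
Macro-recall = mean = (0.90647 + 0.37859 + 0.69792 + 0.51550) / 4 = 0.6246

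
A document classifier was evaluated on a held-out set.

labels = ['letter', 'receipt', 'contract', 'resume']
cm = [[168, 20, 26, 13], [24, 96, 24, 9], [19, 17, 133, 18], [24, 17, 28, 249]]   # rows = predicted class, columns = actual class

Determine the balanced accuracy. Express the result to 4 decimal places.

0.7117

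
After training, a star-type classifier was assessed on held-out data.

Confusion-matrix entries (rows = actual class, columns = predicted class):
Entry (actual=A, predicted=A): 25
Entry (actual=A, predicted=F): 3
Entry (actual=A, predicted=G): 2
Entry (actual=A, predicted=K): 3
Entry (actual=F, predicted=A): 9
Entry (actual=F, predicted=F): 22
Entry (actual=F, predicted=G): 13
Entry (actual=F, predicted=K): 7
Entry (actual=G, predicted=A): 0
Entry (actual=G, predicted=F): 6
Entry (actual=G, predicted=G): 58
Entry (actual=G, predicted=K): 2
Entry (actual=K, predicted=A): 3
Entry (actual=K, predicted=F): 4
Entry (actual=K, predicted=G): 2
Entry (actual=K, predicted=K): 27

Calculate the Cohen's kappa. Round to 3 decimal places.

Observed agreement pₒ = trace/N = 132/186 = 0.7097
Expected agreement pₑ = Σ (rowᵢ·colᵢ)/N² = (33·37 + 51·35 + 66·75 + 36·39)/186² = 0.2706
κ = (pₒ − pₑ)/(1 − pₑ) = (0.7097 − 0.2706)/(1 − 0.2706) = 0.602

0.602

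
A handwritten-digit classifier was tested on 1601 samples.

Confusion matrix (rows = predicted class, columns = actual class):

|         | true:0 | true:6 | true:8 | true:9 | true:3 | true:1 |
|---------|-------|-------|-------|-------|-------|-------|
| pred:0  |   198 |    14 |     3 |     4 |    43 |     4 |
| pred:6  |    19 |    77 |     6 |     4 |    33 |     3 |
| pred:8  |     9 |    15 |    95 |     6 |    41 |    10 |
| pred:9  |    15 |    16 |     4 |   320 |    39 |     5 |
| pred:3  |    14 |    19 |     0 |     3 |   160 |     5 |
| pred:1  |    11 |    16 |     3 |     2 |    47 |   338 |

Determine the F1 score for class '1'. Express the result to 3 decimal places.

F1 score = 2·TP/(2·TP+FP+FN).
1: TP=338, FP=11+16+3+2+47=79, FN=4+3+10+5+5=27 → 676/782 = 0.8645

0.864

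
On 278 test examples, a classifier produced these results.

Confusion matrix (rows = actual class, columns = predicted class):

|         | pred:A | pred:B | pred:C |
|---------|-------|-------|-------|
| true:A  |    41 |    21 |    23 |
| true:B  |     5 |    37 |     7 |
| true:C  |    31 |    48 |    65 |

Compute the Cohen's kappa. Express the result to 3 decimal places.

0.276

Observed agreement pₒ = trace/N = 143/278 = 0.5144
Expected agreement pₑ = Σ (rowᵢ·colᵢ)/N² = (85·77 + 49·106 + 144·95)/278² = 0.3289
κ = (pₒ − pₑ)/(1 − pₑ) = (0.5144 − 0.3289)/(1 − 0.3289) = 0.276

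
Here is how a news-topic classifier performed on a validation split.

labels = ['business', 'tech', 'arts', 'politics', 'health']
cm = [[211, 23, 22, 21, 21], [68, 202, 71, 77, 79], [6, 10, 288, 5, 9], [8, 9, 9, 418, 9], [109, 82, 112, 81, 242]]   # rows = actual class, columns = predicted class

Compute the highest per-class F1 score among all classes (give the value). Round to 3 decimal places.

0.792

Per-class F1 score (2·TP/(2·TP+FP+FN)):
  business: TP=211, FP=68+6+8+109=191, FN=23+22+21+21=87 → 422/700 = 0.6029
  tech: TP=202, FP=23+10+9+82=124, FN=68+71+77+79=295 → 404/823 = 0.4909
  arts: TP=288, FP=22+71+9+112=214, FN=6+10+5+9=30 → 576/820 = 0.7024
  politics: TP=418, FP=21+77+5+81=184, FN=8+9+9+9=35 → 836/1055 = 0.7924
  health: TP=242, FP=21+79+9+9=118, FN=109+82+112+81=384 → 484/986 = 0.4909
Highest is class 'politics' with F1 score = 0.792.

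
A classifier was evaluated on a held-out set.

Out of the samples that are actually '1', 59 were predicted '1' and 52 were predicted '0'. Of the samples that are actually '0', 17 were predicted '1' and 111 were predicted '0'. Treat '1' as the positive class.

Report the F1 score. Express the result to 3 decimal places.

0.631

Precision = TP/(TP+FP) = 59/76 = 0.7763
Recall = TP/(TP+FN) = 59/111 = 0.5315
F1 = 2·TP/(2·TP+FP+FN) = 118/187 = 0.631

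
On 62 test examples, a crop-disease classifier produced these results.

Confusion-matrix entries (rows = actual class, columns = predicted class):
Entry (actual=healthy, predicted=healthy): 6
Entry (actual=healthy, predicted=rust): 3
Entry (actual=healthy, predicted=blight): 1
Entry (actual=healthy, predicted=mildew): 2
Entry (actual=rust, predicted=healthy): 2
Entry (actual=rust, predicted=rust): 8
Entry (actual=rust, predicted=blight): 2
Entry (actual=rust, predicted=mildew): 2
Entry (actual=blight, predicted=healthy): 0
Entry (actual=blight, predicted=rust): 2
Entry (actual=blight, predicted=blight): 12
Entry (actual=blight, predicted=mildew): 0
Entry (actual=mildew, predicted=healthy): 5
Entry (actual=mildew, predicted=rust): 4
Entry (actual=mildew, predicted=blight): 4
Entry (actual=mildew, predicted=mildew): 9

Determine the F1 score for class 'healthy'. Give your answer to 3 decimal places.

Treat 'healthy' as positive and all other classes as negative.
F1 score = 2·TP/(2·TP+FP+FN).
healthy: TP=6, FP=2+0+5=7, FN=3+1+2=6 → 12/25 = 0.4800

0.480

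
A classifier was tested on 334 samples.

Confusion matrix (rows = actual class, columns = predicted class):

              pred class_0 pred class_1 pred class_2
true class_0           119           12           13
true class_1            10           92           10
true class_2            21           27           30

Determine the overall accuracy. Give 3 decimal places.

0.722

Accuracy = trace / total = (119+92+30=241) / 334 = 241/334 = 0.722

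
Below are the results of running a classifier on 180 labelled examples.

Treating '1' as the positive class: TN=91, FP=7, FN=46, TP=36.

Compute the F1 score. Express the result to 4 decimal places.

Precision = TP/(TP+FP) = 36/43 = 0.8372
Recall = TP/(TP+FN) = 36/82 = 0.4390
F1 = 2·TP/(2·TP+FP+FN) = 72/125 = 0.5760

0.5760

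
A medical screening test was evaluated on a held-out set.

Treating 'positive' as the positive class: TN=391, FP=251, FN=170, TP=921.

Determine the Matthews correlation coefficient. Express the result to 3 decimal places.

MCC = (TP·TN − FP·FN) / √((TP+FP)(TP+FN)(TN+FP)(TN+FN))
Numerator = 921·391 − 251·170 = 317441
Denominator = √(1172·1091·642·561) = √460521861624 = 678617.6108
MCC = 317441 / 678617.6108 = 0.468

0.468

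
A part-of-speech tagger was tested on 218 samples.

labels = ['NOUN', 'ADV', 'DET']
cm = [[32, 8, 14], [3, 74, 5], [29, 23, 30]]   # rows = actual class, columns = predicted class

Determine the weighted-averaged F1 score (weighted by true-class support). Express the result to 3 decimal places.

0.604

Per-class F1 score (2·TP/(2·TP+FP+FN)):
  NOUN: TP=32, FP=3+29=32, FN=8+14=22 → 64/118 = 0.5424
  ADV: TP=74, FP=8+23=31, FN=3+5=8 → 148/187 = 0.7914
  DET: TP=30, FP=14+5=19, FN=29+23=52 → 60/131 = 0.4580
Weighted-F1 score = Σ (supportᵢ/N)·F1 scoreᵢ with N=218: (54/218)·0.5424 + (82/218)·0.7914 + (82/218)·0.4580 = 0.604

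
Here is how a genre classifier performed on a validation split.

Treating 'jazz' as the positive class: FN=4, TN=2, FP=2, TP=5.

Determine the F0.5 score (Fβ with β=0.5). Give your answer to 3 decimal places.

0.676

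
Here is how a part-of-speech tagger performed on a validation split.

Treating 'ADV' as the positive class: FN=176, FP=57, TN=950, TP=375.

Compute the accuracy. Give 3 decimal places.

Accuracy = (TP+TN)/N = (375+950)/1558 = 0.850

0.850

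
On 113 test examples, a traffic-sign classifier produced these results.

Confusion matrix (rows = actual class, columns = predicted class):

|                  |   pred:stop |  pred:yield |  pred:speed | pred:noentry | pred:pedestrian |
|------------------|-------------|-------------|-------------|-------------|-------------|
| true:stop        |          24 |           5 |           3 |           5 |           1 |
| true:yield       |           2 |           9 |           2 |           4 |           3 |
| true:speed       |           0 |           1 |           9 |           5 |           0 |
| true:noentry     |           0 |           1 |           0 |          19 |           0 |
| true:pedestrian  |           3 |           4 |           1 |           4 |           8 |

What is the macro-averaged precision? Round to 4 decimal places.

0.6116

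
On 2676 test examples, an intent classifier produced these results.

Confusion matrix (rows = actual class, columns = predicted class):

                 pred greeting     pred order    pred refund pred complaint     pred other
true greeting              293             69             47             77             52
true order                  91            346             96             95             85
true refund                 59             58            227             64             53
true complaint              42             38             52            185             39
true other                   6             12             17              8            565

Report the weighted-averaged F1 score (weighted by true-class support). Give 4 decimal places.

Per-class F1 score (2·TP/(2·TP+FP+FN)):
  greeting: TP=293, FP=91+59+42+6=198, FN=69+47+77+52=245 → 586/1029 = 0.56948
  order: TP=346, FP=69+58+38+12=177, FN=91+96+95+85=367 → 692/1236 = 0.55987
  refund: TP=227, FP=47+96+52+17=212, FN=59+58+64+53=234 → 454/900 = 0.50444
  complaint: TP=185, FP=77+95+64+8=244, FN=42+38+52+39=171 → 370/785 = 0.47134
  other: TP=565, FP=52+85+53+39=229, FN=6+12+17+8=43 → 1130/1402 = 0.80599
Weighted-F1 score = Σ (supportᵢ/N)·F1 scoreᵢ with N=2676: (538/2676)·0.56948 + (713/2676)·0.55987 + (461/2676)·0.50444 + (356/2676)·0.47134 + (608/2676)·0.80599 = 0.5964

0.5964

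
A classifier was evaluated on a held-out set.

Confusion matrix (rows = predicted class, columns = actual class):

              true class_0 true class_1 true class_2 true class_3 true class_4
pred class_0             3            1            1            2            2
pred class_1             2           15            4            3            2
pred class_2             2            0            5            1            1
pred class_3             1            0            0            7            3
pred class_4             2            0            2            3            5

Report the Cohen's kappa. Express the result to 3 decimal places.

Observed agreement pₒ = trace/N = 35/67 = 0.5224
Expected agreement pₑ = Σ (rowᵢ·colᵢ)/N² = (10·9 + 16·26 + 12·9 + 16·11 + 13·12)/67² = 0.2107
κ = (pₒ − pₑ)/(1 − pₑ) = (0.5224 − 0.2107)/(1 − 0.2107) = 0.395

0.395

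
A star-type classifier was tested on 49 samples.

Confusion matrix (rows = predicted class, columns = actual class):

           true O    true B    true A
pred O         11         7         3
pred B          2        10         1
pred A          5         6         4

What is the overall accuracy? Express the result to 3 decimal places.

Accuracy = trace / total = (11+10+4=25) / 49 = 25/49 = 0.510

0.510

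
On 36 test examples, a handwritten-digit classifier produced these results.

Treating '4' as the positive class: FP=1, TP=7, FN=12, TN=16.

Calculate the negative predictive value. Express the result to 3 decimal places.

0.571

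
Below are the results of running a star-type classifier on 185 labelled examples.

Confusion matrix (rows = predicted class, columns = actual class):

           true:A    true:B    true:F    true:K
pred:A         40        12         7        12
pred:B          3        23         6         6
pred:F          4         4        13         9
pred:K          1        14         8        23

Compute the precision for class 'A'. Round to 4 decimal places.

precision = TP/(TP+FP).
A: TP=40, FP=12+7+12=31 → 40/71 = 0.56338

0.5634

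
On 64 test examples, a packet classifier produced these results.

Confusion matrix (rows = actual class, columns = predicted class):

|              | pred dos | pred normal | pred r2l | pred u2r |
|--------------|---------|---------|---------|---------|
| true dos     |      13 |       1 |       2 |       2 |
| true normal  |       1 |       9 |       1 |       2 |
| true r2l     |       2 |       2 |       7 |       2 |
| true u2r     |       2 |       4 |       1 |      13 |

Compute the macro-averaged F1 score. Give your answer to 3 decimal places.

Per-class F1 score (2·TP/(2·TP+FP+FN)):
  dos: TP=13, FP=1+2+2=5, FN=1+2+2=5 → 26/36 = 0.7222
  normal: TP=9, FP=1+2+4=7, FN=1+1+2=4 → 18/29 = 0.6207
  r2l: TP=7, FP=2+1+1=4, FN=2+2+2=6 → 14/24 = 0.5833
  u2r: TP=13, FP=2+2+2=6, FN=2+4+1=7 → 26/39 = 0.6667
Macro-F1 score = mean = (0.7222 + 0.6207 + 0.5833 + 0.6667) / 4 = 0.648

0.648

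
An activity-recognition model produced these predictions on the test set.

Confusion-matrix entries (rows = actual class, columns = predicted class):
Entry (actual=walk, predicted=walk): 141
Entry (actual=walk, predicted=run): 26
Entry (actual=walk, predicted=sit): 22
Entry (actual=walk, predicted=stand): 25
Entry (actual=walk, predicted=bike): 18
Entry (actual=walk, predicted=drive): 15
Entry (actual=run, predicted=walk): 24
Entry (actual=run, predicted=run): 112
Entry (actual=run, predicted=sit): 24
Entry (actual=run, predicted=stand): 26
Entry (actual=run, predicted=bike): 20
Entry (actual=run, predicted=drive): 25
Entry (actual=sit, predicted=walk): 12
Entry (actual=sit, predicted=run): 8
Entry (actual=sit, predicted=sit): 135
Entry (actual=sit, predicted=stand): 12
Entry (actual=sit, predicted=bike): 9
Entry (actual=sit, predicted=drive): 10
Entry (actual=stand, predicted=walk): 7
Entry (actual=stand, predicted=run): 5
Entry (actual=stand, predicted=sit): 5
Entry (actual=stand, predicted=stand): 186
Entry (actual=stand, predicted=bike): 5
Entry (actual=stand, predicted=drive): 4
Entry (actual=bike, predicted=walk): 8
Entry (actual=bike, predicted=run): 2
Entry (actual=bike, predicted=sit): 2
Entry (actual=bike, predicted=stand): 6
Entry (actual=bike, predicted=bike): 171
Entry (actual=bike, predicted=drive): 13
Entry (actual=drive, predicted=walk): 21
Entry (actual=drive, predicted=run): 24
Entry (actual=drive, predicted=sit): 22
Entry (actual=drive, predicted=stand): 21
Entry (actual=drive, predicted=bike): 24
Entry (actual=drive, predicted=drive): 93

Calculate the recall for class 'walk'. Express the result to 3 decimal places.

Treat 'walk' as positive and all other classes as negative.
recall = TP/(TP+FN).
walk: TP=141, FN=26+22+25+18+15=106 → 141/247 = 0.5709

0.571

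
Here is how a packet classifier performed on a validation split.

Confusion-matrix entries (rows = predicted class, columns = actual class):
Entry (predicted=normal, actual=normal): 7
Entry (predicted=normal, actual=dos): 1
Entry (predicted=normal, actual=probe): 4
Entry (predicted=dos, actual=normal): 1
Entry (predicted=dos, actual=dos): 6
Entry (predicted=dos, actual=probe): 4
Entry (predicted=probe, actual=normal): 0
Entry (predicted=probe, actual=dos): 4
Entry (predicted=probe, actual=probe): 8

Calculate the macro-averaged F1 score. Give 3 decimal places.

Per-class F1 score (2·TP/(2·TP+FP+FN)):
  normal: TP=7, FP=1+4=5, FN=1+0=1 → 14/20 = 0.7000
  dos: TP=6, FP=1+4=5, FN=1+4=5 → 12/22 = 0.5455
  probe: TP=8, FP=0+4=4, FN=4+4=8 → 16/28 = 0.5714
Macro-F1 score = mean = (0.7000 + 0.5455 + 0.5714) / 3 = 0.606

0.606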